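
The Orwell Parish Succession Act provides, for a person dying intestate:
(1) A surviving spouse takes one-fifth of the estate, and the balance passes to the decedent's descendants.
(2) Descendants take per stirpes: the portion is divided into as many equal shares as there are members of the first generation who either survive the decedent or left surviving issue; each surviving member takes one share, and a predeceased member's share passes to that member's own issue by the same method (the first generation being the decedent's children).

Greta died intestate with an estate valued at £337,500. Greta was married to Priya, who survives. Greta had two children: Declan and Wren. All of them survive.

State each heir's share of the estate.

Priya: £67,500; Declan: £135,000; Wren: £135,000

Priya takes one-fifth of £337,500 = £67,500. The remaining £270,000 passes to the descendants.
The descendants' portion (£270,000) is divided into 2 shares of £135,000: Declan and Wren each take £135,000.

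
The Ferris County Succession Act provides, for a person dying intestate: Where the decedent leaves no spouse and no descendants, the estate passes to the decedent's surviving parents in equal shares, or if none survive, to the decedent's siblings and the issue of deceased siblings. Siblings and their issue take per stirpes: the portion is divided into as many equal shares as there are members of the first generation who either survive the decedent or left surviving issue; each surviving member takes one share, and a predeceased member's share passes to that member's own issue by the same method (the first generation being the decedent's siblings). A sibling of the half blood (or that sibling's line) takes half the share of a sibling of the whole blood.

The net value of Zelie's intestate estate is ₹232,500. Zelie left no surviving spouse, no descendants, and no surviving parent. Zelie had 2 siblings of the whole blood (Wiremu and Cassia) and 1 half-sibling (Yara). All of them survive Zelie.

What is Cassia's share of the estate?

Cassia receives ₹93,000.

The entire ₹232,500 passes to the siblings and their issue.
Counting each half-blood sibling's line as half a unit, there are 5/2 units in ₹232,500, so one unit is ₹93,000. Whole-blood lines (Wiremu and Cassia) take ₹93,000 each; half-blood lines (Yara) take ₹46,500 each.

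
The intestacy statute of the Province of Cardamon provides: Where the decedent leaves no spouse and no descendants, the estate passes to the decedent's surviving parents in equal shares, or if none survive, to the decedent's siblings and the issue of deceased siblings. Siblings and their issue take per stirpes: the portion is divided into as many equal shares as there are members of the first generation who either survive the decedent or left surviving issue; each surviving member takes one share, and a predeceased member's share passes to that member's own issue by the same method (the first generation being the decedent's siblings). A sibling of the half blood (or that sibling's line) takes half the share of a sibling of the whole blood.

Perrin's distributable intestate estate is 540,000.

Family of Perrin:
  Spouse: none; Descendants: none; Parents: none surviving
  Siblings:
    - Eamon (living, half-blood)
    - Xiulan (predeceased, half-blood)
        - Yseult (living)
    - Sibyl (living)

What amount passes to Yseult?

Yseult receives 135,000.

The entire 540,000 passes to the siblings and their issue.
Counting each half-blood sibling's line as half a unit, there are 2 units in 540,000, so one unit is 270,000. Whole-blood lines (Sibyl) take 270,000 each; half-blood lines (Eamon and Xiulan) take 135,000 each.
Xiulan's share (135,000) passes entirely to Yseult.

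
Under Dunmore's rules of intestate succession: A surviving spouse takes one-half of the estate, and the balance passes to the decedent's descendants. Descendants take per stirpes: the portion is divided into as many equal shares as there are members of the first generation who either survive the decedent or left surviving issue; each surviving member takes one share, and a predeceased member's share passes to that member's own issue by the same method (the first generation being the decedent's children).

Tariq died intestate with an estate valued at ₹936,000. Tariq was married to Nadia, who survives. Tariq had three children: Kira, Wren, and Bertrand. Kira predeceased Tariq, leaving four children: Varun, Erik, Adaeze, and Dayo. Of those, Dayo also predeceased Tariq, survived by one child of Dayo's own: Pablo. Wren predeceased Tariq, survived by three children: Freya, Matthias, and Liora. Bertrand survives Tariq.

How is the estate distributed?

Nadia takes one-half of ₹936,000 = ₹468,000. The remaining ₹468,000 passes to the descendants.
The descendants' portion (₹468,000) is divided into 3 shares of ₹156,000: Bertrand takes ₹156,000; Kira's ₹156,000 share passes to Kira's issue; Wren's ₹156,000 share passes to Wren's issue.
Kira's share (₹156,000) is divided into 4 shares of ₹39,000: Varun, Erik, and Adaeze each take ₹39,000; Dayo's ₹39,000 share passes to Dayo's issue.
Dayo's share (₹39,000) passes entirely to Pablo.
Wren's share (₹156,000) is divided into 3 shares of ₹52,000: Freya, Matthias, and Liora each take ₹52,000.

Nadia: ₹468,000; Varun: ₹39,000; Erik: ₹39,000; Adaeze: ₹39,000; Pablo: ₹39,000; Freya: ₹52,000; Matthias: ₹52,000; Liora: ₹52,000; Bertrand: ₹156,000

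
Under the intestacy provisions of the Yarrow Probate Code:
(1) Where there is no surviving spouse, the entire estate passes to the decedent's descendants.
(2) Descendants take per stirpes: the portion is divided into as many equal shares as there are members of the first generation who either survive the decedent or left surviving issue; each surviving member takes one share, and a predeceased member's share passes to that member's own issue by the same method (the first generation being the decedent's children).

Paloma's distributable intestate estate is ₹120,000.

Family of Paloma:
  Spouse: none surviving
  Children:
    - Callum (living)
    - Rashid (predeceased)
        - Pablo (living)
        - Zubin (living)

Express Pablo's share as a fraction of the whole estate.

Pablo receives 1/4 of the estate.

The entire ₹120,000 passes to the descendants.
That amount (₹120,000) is divided into 2 shares of ₹60,000: Callum takes ₹60,000; Rashid's ₹60,000 share passes to Rashid's issue.
Rashid's share (₹60,000) is divided into 2 shares of ₹30,000: Pablo and Zubin each take ₹30,000.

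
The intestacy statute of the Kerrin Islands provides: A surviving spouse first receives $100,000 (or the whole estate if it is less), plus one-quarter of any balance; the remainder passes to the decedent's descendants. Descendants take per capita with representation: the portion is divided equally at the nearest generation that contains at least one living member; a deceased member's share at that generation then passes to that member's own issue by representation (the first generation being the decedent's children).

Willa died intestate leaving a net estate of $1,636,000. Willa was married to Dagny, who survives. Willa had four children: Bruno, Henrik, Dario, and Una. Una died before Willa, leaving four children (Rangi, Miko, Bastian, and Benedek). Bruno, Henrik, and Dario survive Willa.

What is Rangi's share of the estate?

Dagny first takes $100,000, leaving a balance of $1,536,000. Dagny then takes one-quarter of the balance ($384,000), for a total of $484,000. The remaining $1,152,000 passes to the descendants.
The descendants' portion ($1,152,000) is divided into 4 shares of $288,000: Bruno, Henrik, and Dario each take $288,000; Una's $288,000 share passes to Una's issue.
Una's share ($288,000) is divided into 4 shares of $72,000: Rangi, Miko, Bastian, and Benedek each take $72,000.

Rangi receives $72,000.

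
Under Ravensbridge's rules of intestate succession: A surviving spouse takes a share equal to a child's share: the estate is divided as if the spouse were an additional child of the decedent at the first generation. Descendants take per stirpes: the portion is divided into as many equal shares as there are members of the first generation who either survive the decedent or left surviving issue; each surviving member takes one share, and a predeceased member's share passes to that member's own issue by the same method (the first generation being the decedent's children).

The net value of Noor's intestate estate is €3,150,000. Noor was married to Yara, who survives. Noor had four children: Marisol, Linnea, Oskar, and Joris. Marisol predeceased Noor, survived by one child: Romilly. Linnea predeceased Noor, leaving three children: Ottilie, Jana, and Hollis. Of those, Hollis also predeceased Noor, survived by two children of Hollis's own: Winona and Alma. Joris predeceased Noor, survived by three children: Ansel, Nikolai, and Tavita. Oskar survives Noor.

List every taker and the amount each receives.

The spouse counts as an additional share at the children's level, so there are 5 primary shares of €630,000. Yara takes one such share (€630,000).
The children's combined portion (€2,520,000) is divided into 4 shares of €630,000: Oskar takes €630,000; Marisol's €630,000 share passes to Marisol's issue; Linnea's €630,000 share passes to Linnea's issue; Joris's €630,000 share passes to Joris's issue.
Marisol's share (€630,000) passes entirely to Romilly.
Linnea's share (€630,000) is divided into 3 shares of €210,000: Ottilie and Jana each take €210,000; Hollis's €210,000 share passes to Hollis's issue.
Hollis's share (€210,000) is divided into 2 shares of €105,000: Winona and Alma each take €105,000.
Joris's share (€630,000) is divided into 3 shares of €210,000: Ansel, Nikolai, and Tavita each take €210,000.

Yara: €630,000; Romilly: €630,000; Ottilie: €210,000; Jana: €210,000; Winona: €105,000; Alma: €105,000; Oskar: €630,000; Ansel: €210,000; Nikolai: €210,000; Tavita: €210,000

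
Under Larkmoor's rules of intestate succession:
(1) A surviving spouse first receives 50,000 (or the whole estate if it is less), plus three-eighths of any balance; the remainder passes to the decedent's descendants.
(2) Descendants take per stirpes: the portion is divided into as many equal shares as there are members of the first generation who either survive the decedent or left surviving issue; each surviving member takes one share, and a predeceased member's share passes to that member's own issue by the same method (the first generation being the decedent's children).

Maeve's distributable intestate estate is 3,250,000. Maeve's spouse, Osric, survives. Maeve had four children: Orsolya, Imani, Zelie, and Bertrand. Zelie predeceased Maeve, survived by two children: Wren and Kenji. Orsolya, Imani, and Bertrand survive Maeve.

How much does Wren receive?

Wren receives 250,000.

Osric first takes 50,000, leaving a balance of 3,200,000. Osric then takes three-eighths of the balance (1,200,000), for a total of 1,250,000. The remaining 2,000,000 passes to the descendants.
The descendants' portion (2,000,000) is divided into 4 shares of 500,000: Orsolya, Imani, and Bertrand each take 500,000; Zelie's 500,000 share passes to Zelie's issue.
Zelie's share (500,000) is divided into 2 shares of 250,000: Wren and Kenji each take 250,000.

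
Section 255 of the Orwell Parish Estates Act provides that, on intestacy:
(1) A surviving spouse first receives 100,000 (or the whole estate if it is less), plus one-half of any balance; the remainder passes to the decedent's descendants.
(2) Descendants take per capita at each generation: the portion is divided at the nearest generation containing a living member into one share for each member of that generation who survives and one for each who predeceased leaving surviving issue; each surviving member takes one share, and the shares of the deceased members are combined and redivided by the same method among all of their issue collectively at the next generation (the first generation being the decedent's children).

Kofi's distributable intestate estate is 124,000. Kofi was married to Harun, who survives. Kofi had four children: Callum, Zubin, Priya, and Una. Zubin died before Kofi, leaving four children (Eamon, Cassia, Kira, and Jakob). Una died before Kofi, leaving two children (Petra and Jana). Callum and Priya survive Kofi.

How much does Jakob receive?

Jakob receives 1,000.

Harun first takes 100,000, leaving a balance of 24,000. Harun then takes one-half of the balance (12,000), for a total of 112,000. The remaining 12,000 passes to the descendants.
The descendants' portion (12,000) is divided at the children's generation into 4 shares of 3,000. Callum and Priya each take 3,000. The 2 shares of the deceased (Zubin and Una) are combined into a pool of 6,000.
That pool (6,000) is divided at the grandchildren's generation equally among Eamon, Cassia, Kira, Jakob, Petra, and Jana: 1,000 each.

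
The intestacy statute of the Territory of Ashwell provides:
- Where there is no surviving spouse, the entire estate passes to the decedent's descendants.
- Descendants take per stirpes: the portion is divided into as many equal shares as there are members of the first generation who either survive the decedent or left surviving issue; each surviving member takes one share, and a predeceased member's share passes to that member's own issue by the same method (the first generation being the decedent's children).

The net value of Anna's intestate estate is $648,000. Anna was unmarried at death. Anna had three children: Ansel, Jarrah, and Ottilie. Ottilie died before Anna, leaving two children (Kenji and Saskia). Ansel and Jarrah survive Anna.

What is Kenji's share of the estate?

Kenji receives $108,000.

The entire $648,000 passes to the descendants.
That amount ($648,000) is divided into 3 shares of $216,000: Ansel and Jarrah each take $216,000; Ottilie's $216,000 share passes to Ottilie's issue.
Ottilie's share ($216,000) is divided into 2 shares of $108,000: Kenji and Saskia each take $108,000.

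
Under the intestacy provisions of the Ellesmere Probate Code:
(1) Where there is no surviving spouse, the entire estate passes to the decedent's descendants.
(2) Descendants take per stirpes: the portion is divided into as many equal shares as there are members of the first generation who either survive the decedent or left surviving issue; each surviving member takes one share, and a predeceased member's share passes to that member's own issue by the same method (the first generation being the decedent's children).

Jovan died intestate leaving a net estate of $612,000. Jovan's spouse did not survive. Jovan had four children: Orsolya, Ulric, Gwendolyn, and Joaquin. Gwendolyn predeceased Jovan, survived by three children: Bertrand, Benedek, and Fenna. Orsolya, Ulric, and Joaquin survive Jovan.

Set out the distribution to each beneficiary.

Orsolya: $153,000; Ulric: $153,000; Bertrand: $51,000; Benedek: $51,000; Fenna: $51,000; Joaquin: $153,000

The entire $612,000 passes to the descendants.
That amount ($612,000) is divided into 4 shares of $153,000: Orsolya, Ulric, and Joaquin each take $153,000; Gwendolyn's $153,000 share passes to Gwendolyn's issue.
Gwendolyn's share ($153,000) is divided into 3 shares of $51,000: Bertrand, Benedek, and Fenna each take $51,000.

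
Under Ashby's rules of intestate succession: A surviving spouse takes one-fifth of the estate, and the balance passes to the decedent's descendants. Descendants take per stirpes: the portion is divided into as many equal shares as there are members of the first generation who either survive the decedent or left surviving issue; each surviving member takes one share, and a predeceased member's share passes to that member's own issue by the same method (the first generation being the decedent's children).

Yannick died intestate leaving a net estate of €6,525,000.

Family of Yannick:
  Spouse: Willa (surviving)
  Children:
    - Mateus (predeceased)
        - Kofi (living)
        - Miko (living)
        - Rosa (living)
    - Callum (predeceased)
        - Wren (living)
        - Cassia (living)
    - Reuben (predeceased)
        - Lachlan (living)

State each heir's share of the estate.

Willa: €1,305,000; Kofi: €580,000; Miko: €580,000; Rosa: €580,000; Wren: €870,000; Cassia: €870,000; Lachlan: €1,740,000

Willa takes one-fifth of €6,525,000 = €1,305,000. The remaining €5,220,000 passes to the descendants.
The descendants' portion (€5,220,000) is divided into 3 shares of €1,740,000: Mateus's €1,740,000 share passes to Mateus's issue; Callum's €1,740,000 share passes to Callum's issue; Reuben's €1,740,000 share passes to Reuben's issue.
Mateus's share (€1,740,000) is divided into 3 shares of €580,000: Kofi, Miko, and Rosa each take €580,000.
Callum's share (€1,740,000) is divided into 2 shares of €870,000: Wren and Cassia each take €870,000.
Reuben's share (€1,740,000) passes entirely to Lachlan.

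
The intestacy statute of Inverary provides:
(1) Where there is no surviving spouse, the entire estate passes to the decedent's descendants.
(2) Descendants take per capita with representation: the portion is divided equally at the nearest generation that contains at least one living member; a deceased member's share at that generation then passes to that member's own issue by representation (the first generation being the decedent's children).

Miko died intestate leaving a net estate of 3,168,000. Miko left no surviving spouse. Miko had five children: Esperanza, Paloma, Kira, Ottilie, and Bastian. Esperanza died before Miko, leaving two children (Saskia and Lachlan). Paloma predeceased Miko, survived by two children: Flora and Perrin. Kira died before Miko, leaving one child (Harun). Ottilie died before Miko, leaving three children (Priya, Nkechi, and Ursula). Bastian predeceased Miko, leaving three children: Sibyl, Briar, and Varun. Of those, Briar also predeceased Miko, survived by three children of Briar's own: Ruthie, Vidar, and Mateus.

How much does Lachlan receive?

Lachlan receives 288,000.

The entire 3,168,000 passes to the descendants.
No child survives, so the initial division is made at the grandchildren's generation.
That amount (3,168,000) is divided into 11 shares of 288,000: Saskia, Lachlan, Flora, Perrin, Harun, Priya, Nkechi, Ursula, Sibyl, and Varun each take 288,000; Briar's 288,000 share passes to Briar's issue.
Briar's share (288,000) is divided into 3 shares of 96,000: Ruthie, Vidar, and Mateus each take 96,000.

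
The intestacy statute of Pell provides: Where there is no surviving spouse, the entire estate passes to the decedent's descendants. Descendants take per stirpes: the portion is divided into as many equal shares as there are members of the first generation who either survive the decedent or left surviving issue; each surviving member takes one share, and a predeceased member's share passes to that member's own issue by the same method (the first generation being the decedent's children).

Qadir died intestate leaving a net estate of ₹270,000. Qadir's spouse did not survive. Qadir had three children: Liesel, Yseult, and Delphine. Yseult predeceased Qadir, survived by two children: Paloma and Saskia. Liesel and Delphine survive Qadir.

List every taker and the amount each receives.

Liesel: ₹90,000; Paloma: ₹45,000; Saskia: ₹45,000; Delphine: ₹90,000

The entire ₹270,000 passes to the descendants.
That amount (₹270,000) is divided into 3 shares of ₹90,000: Liesel and Delphine each take ₹90,000; Yseult's ₹90,000 share passes to Yseult's issue.
Yseult's share (₹90,000) is divided into 2 shares of ₹45,000: Paloma and Saskia each take ₹45,000.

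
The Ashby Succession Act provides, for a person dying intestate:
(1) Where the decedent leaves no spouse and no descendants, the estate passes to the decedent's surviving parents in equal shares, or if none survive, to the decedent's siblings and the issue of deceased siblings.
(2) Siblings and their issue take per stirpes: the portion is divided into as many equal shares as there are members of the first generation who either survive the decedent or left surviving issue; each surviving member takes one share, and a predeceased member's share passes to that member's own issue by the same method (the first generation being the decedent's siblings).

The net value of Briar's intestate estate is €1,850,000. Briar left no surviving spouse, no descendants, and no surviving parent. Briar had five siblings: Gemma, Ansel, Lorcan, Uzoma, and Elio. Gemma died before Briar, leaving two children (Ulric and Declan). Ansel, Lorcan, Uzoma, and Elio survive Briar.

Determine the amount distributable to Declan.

The entire €1,850,000 passes to the siblings and their issue.
That amount (€1,850,000) is divided into 5 shares of €370,000: Ansel, Lorcan, Uzoma, and Elio each take €370,000; Gemma's €370,000 share passes to Gemma's issue.
Gemma's share (€370,000) is divided into 2 shares of €185,000: Ulric and Declan each take €185,000.

Declan receives €185,000.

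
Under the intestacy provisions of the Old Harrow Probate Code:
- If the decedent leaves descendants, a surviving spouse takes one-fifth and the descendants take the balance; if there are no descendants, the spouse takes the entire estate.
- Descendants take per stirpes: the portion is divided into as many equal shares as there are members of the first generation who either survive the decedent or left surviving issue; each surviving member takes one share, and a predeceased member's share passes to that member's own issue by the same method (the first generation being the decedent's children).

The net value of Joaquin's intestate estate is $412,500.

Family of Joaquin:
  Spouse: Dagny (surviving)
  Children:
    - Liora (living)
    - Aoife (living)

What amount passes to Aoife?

Dagny takes one-fifth of $412,500 = $82,500. The remaining $330,000 passes to the descendants.
The descendants' portion ($330,000) is divided into 2 shares of $165,000: Liora and Aoife each take $165,000.

Aoife receives $165,000.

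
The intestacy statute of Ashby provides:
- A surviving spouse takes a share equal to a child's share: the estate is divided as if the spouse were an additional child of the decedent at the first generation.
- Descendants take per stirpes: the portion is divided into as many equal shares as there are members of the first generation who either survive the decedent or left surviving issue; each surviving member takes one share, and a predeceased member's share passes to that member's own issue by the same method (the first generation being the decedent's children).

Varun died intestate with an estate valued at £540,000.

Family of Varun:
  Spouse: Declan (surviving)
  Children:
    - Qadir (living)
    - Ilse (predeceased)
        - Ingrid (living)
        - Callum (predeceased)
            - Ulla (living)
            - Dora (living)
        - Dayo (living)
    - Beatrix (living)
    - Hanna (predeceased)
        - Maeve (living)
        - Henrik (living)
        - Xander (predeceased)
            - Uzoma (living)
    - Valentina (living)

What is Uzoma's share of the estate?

The spouse counts as an additional share at the children's level, so there are 6 primary shares of £90,000. Declan takes one such share (£90,000).
The children's combined portion (£450,000) is divided into 5 shares of £90,000: Qadir, Beatrix, and Valentina each take £90,000; Ilse's £90,000 share passes to Ilse's issue; Hanna's £90,000 share passes to Hanna's issue.
Ilse's share (£90,000) is divided into 3 shares of £30,000: Ingrid and Dayo each take £30,000; Callum's £30,000 share passes to Callum's issue.
Callum's share (£30,000) is divided into 2 shares of £15,000: Ulla and Dora each take £15,000.
Hanna's share (£90,000) is divided into 3 shares of £30,000: Maeve and Henrik each take £30,000; Xander's £30,000 share passes to Xander's issue.
Xander's share (£30,000) passes entirely to Uzoma.

Uzoma receives £30,000.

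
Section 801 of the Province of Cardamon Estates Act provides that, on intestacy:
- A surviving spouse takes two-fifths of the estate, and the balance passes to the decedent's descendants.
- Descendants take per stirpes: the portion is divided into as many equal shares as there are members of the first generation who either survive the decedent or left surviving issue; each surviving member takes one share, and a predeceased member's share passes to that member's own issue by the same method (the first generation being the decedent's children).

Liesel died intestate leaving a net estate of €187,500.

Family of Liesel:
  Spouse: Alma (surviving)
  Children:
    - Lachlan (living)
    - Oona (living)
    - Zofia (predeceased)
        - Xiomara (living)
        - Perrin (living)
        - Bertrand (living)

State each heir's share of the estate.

Alma: €75,000; Lachlan: €37,500; Oona: €37,500; Xiomara: €12,500; Perrin: €12,500; Bertrand: €12,500

Alma takes two-fifths of €187,500 = €75,000. The remaining €112,500 passes to the descendants.
The descendants' portion (€112,500) is divided into 3 shares of €37,500: Lachlan and Oona each take €37,500; Zofia's €37,500 share passes to Zofia's issue.
Zofia's share (€37,500) is divided into 3 shares of €12,500: Xiomara, Perrin, and Bertrand each take €12,500.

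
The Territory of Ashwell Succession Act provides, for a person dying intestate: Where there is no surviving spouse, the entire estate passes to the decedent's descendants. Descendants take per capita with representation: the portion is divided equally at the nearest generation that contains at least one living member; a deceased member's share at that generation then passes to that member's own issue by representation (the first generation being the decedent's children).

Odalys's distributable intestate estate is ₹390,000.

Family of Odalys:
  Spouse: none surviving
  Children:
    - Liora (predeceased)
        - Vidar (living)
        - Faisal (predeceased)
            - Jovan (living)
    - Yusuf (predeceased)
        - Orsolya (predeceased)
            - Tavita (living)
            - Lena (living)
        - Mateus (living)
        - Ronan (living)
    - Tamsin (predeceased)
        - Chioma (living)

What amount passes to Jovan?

Jovan receives ₹65,000.

The entire ₹390,000 passes to the descendants.
No child survives, so the initial division is made at the grandchildren's generation.
That amount (₹390,000) is divided into 6 shares of ₹65,000: Vidar, Mateus, Ronan, and Chioma each take ₹65,000; Faisal's ₹65,000 share passes to Faisal's issue; Orsolya's ₹65,000 share passes to Orsolya's issue.
Faisal's share (₹65,000) passes entirely to Jovan.
Orsolya's share (₹65,000) is divided into 2 shares of ₹32,500: Tavita and Lena each take ₹32,500.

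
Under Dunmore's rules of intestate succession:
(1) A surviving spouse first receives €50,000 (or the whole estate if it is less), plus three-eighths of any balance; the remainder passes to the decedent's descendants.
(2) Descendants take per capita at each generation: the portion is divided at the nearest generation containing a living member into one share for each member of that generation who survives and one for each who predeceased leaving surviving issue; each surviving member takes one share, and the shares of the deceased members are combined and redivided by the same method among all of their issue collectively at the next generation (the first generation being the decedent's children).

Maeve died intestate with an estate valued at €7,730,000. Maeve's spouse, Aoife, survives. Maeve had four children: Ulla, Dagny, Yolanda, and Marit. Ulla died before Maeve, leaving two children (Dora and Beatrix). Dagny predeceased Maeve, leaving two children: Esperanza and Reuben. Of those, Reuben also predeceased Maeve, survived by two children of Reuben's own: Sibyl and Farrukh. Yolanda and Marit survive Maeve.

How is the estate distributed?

Aoife first takes €50,000, leaving a balance of €7,680,000. Aoife then takes three-eighths of the balance (€2,880,000), for a total of €2,930,000. The remaining €4,800,000 passes to the descendants.
The descendants' portion (€4,800,000) is divided at the children's generation into 4 shares of €1,200,000. Yolanda and Marit each take €1,200,000. The 2 shares of the deceased (Ulla and Dagny) are combined into a pool of €2,400,000.
That pool (€2,400,000) is divided at the grandchildren's generation into 4 shares of €600,000. Dora, Beatrix, and Esperanza each take €600,000. The remaining share for the deceased Reuben (€600,000) is carried to the next generation.
That pool (€600,000) is divided at the great-grandchildren's generation equally among Sibyl and Farrukh: €300,000 each.

Aoife: €2,930,000; Dora: €600,000; Beatrix: €600,000; Esperanza: €600,000; Sibyl: €300,000; Farrukh: €300,000; Yolanda: €1,200,000; Marit: €1,200,000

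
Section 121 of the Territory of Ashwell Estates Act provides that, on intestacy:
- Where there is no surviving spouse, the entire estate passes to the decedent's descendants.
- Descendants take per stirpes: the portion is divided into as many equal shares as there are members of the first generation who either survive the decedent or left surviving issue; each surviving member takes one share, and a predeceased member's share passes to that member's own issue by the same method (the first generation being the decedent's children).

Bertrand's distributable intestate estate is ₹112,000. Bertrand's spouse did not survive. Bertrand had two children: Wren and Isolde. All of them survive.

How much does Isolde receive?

The entire ₹112,000 passes to the descendants.
That amount (₹112,000) is divided into 2 shares of ₹56,000: Wren and Isolde each take ₹56,000.

Isolde receives ₹56,000.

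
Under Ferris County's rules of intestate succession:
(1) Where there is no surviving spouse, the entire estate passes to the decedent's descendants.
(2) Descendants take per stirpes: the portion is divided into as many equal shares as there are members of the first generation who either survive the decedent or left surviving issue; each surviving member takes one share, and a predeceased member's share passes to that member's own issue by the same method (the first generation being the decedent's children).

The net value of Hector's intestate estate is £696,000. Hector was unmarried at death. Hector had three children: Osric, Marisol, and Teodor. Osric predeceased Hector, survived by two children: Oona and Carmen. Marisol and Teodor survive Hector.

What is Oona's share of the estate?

The entire £696,000 passes to the descendants.
That amount (£696,000) is divided into 3 shares of £232,000: Marisol and Teodor each take £232,000; Osric's £232,000 share passes to Osric's issue.
Osric's share (£232,000) is divided into 2 shares of £116,000: Oona and Carmen each take £116,000.

Oona receives £116,000.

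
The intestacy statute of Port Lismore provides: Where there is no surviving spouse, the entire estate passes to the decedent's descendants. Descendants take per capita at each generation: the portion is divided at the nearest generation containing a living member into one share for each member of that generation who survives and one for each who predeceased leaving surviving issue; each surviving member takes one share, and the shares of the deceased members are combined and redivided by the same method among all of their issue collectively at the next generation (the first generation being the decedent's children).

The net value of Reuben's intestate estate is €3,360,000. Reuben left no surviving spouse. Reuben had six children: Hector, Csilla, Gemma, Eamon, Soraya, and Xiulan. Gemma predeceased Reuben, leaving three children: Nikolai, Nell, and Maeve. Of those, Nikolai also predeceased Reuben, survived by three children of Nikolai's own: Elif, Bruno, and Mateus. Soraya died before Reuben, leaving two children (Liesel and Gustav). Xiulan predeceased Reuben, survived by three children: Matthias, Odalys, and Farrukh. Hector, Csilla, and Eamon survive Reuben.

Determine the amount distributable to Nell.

The entire €3,360,000 passes to the descendants.
That amount (€3,360,000) is divided at the children's generation into 6 shares of €560,000. Hector, Csilla, and Eamon each take €560,000. The 3 shares of the deceased (Gemma, Soraya, and Xiulan) are combined into a pool of €1,680,000.
That pool (€1,680,000) is divided at the grandchildren's generation into 8 shares of €210,000. Nell, Maeve, Liesel, Gustav, Matthias, Odalys, and Farrukh each take €210,000. The remaining share for the deceased Nikolai (€210,000) is carried to the next generation.
That pool (€210,000) is divided at the great-grandchildren's generation equally among Elif, Bruno, and Mateus: €70,000 each.

Nell receives €210,000.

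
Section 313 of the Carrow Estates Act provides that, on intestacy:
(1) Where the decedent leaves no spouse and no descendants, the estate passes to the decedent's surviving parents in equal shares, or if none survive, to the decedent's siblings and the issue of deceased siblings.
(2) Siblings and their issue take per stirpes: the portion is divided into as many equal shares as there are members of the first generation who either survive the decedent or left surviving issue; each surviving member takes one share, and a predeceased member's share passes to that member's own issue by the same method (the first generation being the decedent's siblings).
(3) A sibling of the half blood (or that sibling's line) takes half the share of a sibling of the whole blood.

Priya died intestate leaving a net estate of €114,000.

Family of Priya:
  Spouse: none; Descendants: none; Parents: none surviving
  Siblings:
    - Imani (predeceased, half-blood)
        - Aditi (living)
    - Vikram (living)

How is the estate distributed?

Aditi: €38,000; Vikram: €76,000

The entire €114,000 passes to the siblings and their issue.
Counting each half-blood sibling's line as half a unit, there are 3/2 units in €114,000, so one unit is €76,000. Whole-blood lines (Vikram) take €76,000 each; half-blood lines (Imani) take €38,000 each.
Imani's share (€38,000) passes entirely to Aditi.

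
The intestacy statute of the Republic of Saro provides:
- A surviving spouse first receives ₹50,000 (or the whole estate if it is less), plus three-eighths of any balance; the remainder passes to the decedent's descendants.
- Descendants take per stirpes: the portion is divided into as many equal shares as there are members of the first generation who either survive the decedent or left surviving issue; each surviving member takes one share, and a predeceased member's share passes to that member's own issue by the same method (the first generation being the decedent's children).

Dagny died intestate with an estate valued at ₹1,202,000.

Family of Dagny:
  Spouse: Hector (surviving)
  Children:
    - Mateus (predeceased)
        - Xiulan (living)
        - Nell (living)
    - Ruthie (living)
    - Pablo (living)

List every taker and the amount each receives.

Hector first takes ₹50,000, leaving a balance of ₹1,152,000. Hector then takes three-eighths of the balance (₹432,000), for a total of ₹482,000. The remaining ₹720,000 passes to the descendants.
The descendants' portion (₹720,000) is divided into 3 shares of ₹240,000: Ruthie and Pablo each take ₹240,000; Mateus's ₹240,000 share passes to Mateus's issue.
Mateus's share (₹240,000) is divided into 2 shares of ₹120,000: Xiulan and Nell each take ₹120,000.

Hector: ₹482,000; Xiulan: ₹120,000; Nell: ₹120,000; Ruthie: ₹240,000; Pablo: ₹240,000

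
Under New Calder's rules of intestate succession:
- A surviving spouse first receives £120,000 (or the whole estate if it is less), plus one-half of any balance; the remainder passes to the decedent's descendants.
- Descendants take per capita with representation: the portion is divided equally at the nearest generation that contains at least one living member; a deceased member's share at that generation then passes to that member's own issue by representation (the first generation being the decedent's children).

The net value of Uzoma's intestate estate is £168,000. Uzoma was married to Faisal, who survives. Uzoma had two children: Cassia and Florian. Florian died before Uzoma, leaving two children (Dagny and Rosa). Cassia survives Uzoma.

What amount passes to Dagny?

Dagny receives £6,000.

Faisal first takes £120,000, leaving a balance of £48,000. Faisal then takes one-half of the balance (£24,000), for a total of £144,000. The remaining £24,000 passes to the descendants.
The descendants' portion (£24,000) is divided into 2 shares of £12,000: Cassia takes £12,000; Florian's £12,000 share passes to Florian's issue.
Florian's share (£12,000) is divided into 2 shares of £6,000: Dagny and Rosa each take £6,000.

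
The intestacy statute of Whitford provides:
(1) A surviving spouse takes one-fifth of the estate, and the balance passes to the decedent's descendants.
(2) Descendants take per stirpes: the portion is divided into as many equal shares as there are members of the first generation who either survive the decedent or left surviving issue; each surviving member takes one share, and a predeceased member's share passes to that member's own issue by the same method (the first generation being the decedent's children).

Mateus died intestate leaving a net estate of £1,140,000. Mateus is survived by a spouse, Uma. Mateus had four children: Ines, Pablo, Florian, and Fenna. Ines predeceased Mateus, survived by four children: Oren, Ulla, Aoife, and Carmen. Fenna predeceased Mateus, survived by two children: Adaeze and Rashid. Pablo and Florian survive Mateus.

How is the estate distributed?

Uma: £228,000; Oren: £57,000; Ulla: £57,000; Aoife: £57,000; Carmen: £57,000; Pablo: £228,000; Florian: £228,000; Adaeze: £114,000; Rashid: £114,000

Uma takes one-fifth of £1,140,000 = £228,000. The remaining £912,000 passes to the descendants.
The descendants' portion (£912,000) is divided into 4 shares of £228,000: Pablo and Florian each take £228,000; Ines's £228,000 share passes to Ines's issue; Fenna's £228,000 share passes to Fenna's issue.
Ines's share (£228,000) is divided into 4 shares of £57,000: Oren, Ulla, Aoife, and Carmen each take £57,000.
Fenna's share (£228,000) is divided into 2 shares of £114,000: Adaeze and Rashid each take £114,000.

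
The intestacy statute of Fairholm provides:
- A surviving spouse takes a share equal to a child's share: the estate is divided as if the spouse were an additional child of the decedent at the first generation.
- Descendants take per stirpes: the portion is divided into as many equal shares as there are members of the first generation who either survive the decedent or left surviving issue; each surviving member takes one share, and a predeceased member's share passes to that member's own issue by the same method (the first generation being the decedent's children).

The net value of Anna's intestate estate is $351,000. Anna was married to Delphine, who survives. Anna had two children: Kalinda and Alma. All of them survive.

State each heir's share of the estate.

Delphine: $117,000; Kalinda: $117,000; Alma: $117,000

The spouse counts as an additional share at the children's level, so there are 3 primary shares of $117,000. Delphine takes one such share ($117,000).
The children's combined portion ($234,000) is divided into 2 shares of $117,000: Kalinda and Alma each take $117,000.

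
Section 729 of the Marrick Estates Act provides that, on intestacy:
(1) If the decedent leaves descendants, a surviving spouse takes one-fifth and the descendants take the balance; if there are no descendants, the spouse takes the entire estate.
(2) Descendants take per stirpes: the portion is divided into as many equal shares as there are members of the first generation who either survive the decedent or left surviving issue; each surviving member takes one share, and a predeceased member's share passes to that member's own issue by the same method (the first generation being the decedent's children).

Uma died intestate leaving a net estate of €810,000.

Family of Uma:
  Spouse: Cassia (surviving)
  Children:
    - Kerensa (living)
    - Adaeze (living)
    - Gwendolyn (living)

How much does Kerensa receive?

Kerensa receives €216,000.

Cassia takes one-fifth of €810,000 = €162,000. The remaining €648,000 passes to the descendants.
The descendants' portion (€648,000) is divided into 3 shares of €216,000: Kerensa, Adaeze, and Gwendolyn each take €216,000.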